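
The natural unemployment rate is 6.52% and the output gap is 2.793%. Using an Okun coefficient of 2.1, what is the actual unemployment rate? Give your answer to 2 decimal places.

5.19%

From Okun's law, u - u* = -(output gap)/β = -(2.793)/2.1 = -1.33 points.
So u = 6.52 - 1.33 = 5.19%.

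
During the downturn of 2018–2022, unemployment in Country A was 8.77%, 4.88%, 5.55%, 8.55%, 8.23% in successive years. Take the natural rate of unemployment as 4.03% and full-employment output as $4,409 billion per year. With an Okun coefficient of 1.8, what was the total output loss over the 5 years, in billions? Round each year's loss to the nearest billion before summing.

$1,256 billion

Year 2018: gap = -1.8 × (8.77 - 4.03) = -8.532%, loss ≈ 4409 × 8.532/100 ≈ 376.
Year 2019: gap = -1.8 × (4.88 - 4.03) = -1.53%, loss ≈ 4409 × 1.53/100 ≈ 67.
Year 2020: gap = -1.8 × (5.55 - 4.03) = -2.736%, loss ≈ 4409 × 2.736/100 ≈ 121.
Year 2021: gap = -1.8 × (8.55 - 4.03) = -8.136%, loss ≈ 4409 × 8.136/100 ≈ 359.
Year 2022: gap = -1.8 × (8.23 - 4.03) = -7.56%, loss ≈ 4409 × 7.56/100 ≈ 333.
Total lost output = 376 + 67 + 121 + 359 + 333 = 1256 billion.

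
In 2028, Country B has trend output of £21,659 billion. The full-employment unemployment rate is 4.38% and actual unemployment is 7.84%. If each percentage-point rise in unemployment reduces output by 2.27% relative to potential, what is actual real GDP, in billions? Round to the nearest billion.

Unemployment gap = 7.84 - 4.38 = 3.46 points, so the output gap is -2.27 × 3.46 = -7.8542%.
Actual GDP = 21659 × (1 - 7.8542/100) = 21659 × 0.921458 ≈ 19958 billion.

£19,958 billion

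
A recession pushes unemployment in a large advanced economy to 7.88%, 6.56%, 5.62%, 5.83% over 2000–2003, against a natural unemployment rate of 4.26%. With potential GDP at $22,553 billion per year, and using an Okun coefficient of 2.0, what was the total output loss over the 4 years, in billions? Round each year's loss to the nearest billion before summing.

$3,991 billion

Year 2000: gap = -2.0 × (7.88 - 4.26) = -7.24%, loss ≈ 22553 × 7.24/100 ≈ 1633.
Year 2001: gap = -2.0 × (6.56 - 4.26) = -4.6%, loss ≈ 22553 × 4.6/100 ≈ 1037.
Year 2002: gap = -2.0 × (5.62 - 4.26) = -2.72%, loss ≈ 22553 × 2.72/100 ≈ 613.
Year 2003: gap = -2.0 × (5.83 - 4.26) = -3.14%, loss ≈ 22553 × 3.14/100 ≈ 708.
Total lost output = 1633 + 1037 + 613 + 708 = 3991 billion.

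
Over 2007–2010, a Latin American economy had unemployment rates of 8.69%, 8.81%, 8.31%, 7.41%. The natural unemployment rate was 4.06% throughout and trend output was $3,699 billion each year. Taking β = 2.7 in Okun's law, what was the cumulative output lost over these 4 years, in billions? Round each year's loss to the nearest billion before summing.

$1,695 billion

Year 2007: gap = -2.7 × (8.69 - 4.06) = -12.501%, loss ≈ 3699 × 12.501/100 ≈ 462.
Year 2008: gap = -2.7 × (8.81 - 4.06) = -12.825%, loss ≈ 3699 × 12.825/100 ≈ 474.
Year 2009: gap = -2.7 × (8.31 - 4.06) = -11.475%, loss ≈ 3699 × 11.475/100 ≈ 424.
Year 2010: gap = -2.7 × (7.41 - 4.06) = -9.045%, loss ≈ 3699 × 9.045/100 ≈ 335.
Total lost output = 462 + 474 + 424 + 335 = 1695 billion.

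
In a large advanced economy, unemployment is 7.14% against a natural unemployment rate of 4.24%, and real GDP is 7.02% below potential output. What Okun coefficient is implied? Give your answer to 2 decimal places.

β ≈ 2.42

Okun's law: output gap = -β × (u - u*).
-7.02 = -β × (7.14 - 4.24) = -β × 2.9, so β = 7.02/2.9 = 2.42.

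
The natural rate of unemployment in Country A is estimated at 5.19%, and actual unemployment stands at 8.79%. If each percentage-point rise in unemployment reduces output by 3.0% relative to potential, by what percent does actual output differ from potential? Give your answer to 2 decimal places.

The unemployment gap is 8.79 - 5.19 = 3.6 percentage points.
Okun's law gives an output gap of -3 × 3.6 = -10.8%, i.e. 10.80% below potential.

-10.80%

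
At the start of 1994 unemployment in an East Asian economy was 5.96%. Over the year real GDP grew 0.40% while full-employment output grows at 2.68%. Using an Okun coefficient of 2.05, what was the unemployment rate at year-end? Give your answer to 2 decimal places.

Growth-rate Okun's law: g_Y = g_Y* - β × Δu, so Δu = (g_Y* - g_Y)/β.
Δu = (2.68 - 0.4)/2.05 = 2.28/2.05 = 1.11 percentage points.
Year-end unemployment = 5.96 + 1.11 = 7.07%.

7.07%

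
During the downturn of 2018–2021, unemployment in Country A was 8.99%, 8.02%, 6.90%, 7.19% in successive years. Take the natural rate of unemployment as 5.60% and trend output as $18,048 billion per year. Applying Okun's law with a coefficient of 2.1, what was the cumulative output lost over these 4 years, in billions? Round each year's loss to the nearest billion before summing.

$3,298 billion

Year 2018: gap = -2.1 × (8.99 - 5.6) = -7.119%, loss ≈ 18048 × 7.119/100 ≈ 1285.
Year 2019: gap = -2.1 × (8.02 - 5.6) = -5.082%, loss ≈ 18048 × 5.082/100 ≈ 917.
Year 2020: gap = -2.1 × (6.9 - 5.6) = -2.73%, loss ≈ 18048 × 2.73/100 ≈ 493.
Year 2021: gap = -2.1 × (7.19 - 5.6) = -3.339%, loss ≈ 18048 × 3.339/100 ≈ 603.
Total lost output = 1285 + 917 + 493 + 603 = 3298 billion.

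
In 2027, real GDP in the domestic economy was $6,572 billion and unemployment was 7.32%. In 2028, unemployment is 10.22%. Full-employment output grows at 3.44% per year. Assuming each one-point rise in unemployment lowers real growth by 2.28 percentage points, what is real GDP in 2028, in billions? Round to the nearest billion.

$6,364 billion

Δu = 10.22 - 7.32 = 2.9 points.
Okun's law (growth form): g_Y = g_Y* - β × Δu = 3.44 - 2.28 × (2.90) = 3.44 - 6.612 = -3.172%.
Real GDP in the next year = 6572 × (1 - 3.172/100) = 6572 × 0.96828 ≈ 6364 billion.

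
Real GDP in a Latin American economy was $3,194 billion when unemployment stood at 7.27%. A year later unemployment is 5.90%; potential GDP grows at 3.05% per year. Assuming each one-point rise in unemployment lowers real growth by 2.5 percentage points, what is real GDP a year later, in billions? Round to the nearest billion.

Δu = 5.9 - 7.27 = -1.37 points.
Okun's law (growth form): g_Y = g_Y* - β × Δu = 3.05 - 2.5 × (-1.37) = 3.05 + 3.425 = 6.475%.
Real GDP in the next year = 3194 × (1 + 6.475/100) = 3194 × 1.06475 ≈ 3401 billion.

$3,401 billion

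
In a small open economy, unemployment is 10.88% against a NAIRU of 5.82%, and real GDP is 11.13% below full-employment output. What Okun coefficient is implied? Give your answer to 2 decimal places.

β ≈ 2.20

Okun's law: output gap = -β × (u - u*).
-11.13 = -β × (10.88 - 5.82) = -β × 5.06, so β = 11.13/5.06 = 2.20.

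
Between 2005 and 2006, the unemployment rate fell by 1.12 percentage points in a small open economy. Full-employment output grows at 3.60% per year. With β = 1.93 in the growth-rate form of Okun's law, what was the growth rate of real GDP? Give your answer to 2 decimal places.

Growth-rate Okun's law: g_Y = g_Y* - β × Δu.
g_Y = 3.60 - 1.93 × (-1.12) = 3.6 + 2.1616 = 5.7616%, i.e. 5.76% to 2 d.p.

5.76%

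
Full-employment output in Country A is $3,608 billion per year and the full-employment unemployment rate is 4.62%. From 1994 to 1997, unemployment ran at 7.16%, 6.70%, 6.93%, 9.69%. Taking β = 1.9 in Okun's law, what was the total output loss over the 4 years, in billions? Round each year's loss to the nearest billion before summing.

Year 1994: gap = -1.9 × (7.16 - 4.62) = -4.826%, loss ≈ 3608 × 4.826/100 ≈ 174.
Year 1995: gap = -1.9 × (6.7 - 4.62) = -3.952%, loss ≈ 3608 × 3.952/100 ≈ 143.
Year 1996: gap = -1.9 × (6.93 - 4.62) = -4.389%, loss ≈ 3608 × 4.389/100 ≈ 158.
Year 1997: gap = -1.9 × (9.69 - 4.62) = -9.633%, loss ≈ 3608 × 9.633/100 ≈ 348.
Total lost output = 174 + 143 + 158 + 348 = 823 billion.

$823 billion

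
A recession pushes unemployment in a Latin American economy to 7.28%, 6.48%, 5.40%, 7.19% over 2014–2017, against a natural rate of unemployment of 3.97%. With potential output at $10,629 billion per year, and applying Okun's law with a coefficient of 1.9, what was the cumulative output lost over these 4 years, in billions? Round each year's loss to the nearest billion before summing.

$2,114 billion

Year 2014: gap = -1.9 × (7.28 - 3.97) = -6.289%, loss ≈ 10629 × 6.289/100 ≈ 668.
Year 2015: gap = -1.9 × (6.48 - 3.97) = -4.769%, loss ≈ 10629 × 4.769/100 ≈ 507.
Year 2016: gap = -1.9 × (5.4 - 3.97) = -2.717%, loss ≈ 10629 × 2.717/100 ≈ 289.
Year 2017: gap = -1.9 × (7.19 - 3.97) = -6.118%, loss ≈ 10629 × 6.118/100 ≈ 650.
Total lost output = 668 + 507 + 289 + 650 = 2114 billion.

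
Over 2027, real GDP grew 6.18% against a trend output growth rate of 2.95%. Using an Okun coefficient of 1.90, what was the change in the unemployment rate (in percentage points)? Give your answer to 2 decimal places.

-1.70 percentage points

Growth-rate Okun's law: g_Y = g_Y* - β × Δu, so Δu = (g_Y* - g_Y)/β.
Δu = (2.95 - 6.18)/1.90 = -3.23/1.90 = -1.70 percentage points.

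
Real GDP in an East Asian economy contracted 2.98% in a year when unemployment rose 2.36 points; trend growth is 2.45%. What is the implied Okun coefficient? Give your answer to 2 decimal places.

β ≈ 2.30

Growth form: g_Y = g_Y* - β × Δu, so β = (g_Y* - g_Y)/Δu.
β = (2.45 + 2.98)/2.36 = 5.43/2.36 = 2.30.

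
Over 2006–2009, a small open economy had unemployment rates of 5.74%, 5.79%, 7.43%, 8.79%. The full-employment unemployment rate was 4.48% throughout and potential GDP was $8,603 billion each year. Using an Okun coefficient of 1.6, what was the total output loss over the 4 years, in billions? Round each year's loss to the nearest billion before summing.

$1,352 billion

Year 2006: gap = -1.6 × (5.74 - 4.48) = -2.016%, loss ≈ 8603 × 2.016/100 ≈ 173.
Year 2007: gap = -1.6 × (5.79 - 4.48) = -2.096%, loss ≈ 8603 × 2.096/100 ≈ 180.
Year 2008: gap = -1.6 × (7.43 - 4.48) = -4.72%, loss ≈ 8603 × 4.72/100 ≈ 406.
Year 2009: gap = -1.6 × (8.79 - 4.48) = -6.896%, loss ≈ 8603 × 6.896/100 ≈ 593.
Total lost output = 173 + 180 + 406 + 593 = 1352 billion.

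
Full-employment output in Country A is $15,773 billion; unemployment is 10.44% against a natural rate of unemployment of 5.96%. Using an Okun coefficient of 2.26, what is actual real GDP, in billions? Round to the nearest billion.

Unemployment gap = 10.44 - 5.96 = 4.48 points, so the output gap is -2.26 × 4.48 = -10.1248%.
Actual GDP = 15773 × (1 - 10.1248/100) = 15773 × 0.898752 ≈ 14176 billion.

$14,176 billion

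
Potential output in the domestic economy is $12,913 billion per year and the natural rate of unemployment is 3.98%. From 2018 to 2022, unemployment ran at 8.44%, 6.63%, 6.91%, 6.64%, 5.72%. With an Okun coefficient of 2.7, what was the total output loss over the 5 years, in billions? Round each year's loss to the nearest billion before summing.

Year 2018: gap = -2.7 × (8.44 - 3.98) = -12.042%, loss ≈ 12913 × 12.042/100 ≈ 1555.
Year 2019: gap = -2.7 × (6.63 - 3.98) = -7.155%, loss ≈ 12913 × 7.155/100 ≈ 924.
Year 2020: gap = -2.7 × (6.91 - 3.98) = -7.911%, loss ≈ 12913 × 7.911/100 ≈ 1022.
Year 2021: gap = -2.7 × (6.64 - 3.98) = -7.182%, loss ≈ 12913 × 7.182/100 ≈ 927.
Year 2022: gap = -2.7 × (5.72 - 3.98) = -4.698%, loss ≈ 12913 × 4.698/100 ≈ 607.
Total lost output = 1555 + 924 + 1022 + 927 + 607 = 5035 billion.

$5,035 billion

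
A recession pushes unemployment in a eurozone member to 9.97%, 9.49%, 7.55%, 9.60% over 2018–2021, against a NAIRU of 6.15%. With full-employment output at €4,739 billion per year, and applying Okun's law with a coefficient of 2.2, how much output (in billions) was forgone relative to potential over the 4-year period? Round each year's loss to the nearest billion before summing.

Year 2018: gap = -2.2 × (9.97 - 6.15) = -8.404%, loss ≈ 4739 × 8.404/100 ≈ 398.
Year 2019: gap = -2.2 × (9.49 - 6.15) = -7.348%, loss ≈ 4739 × 7.348/100 ≈ 348.
Year 2020: gap = -2.2 × (7.55 - 6.15) = -3.08%, loss ≈ 4739 × 3.08/100 ≈ 146.
Year 2021: gap = -2.2 × (9.6 - 6.15) = -7.59%, loss ≈ 4739 × 7.59/100 ≈ 360.
Total lost output = 398 + 348 + 146 + 360 = 1252 billion.

€1,252 billion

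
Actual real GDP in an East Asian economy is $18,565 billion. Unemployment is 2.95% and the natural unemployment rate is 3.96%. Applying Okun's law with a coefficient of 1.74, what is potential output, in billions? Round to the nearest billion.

$18,244 billion

Unemployment gap = 2.95 - 3.96 = -1.01 points, so output gap = -1.74 × (-1.01) = 1.7574%.
Since Y = Y* × (1 + gap/100), Y* = 18565/1.017574 ≈ 18244 billion.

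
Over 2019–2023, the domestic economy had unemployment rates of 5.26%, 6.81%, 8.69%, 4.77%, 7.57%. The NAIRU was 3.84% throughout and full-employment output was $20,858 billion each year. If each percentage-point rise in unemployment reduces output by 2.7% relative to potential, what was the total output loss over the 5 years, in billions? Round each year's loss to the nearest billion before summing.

$7,829 billion

Year 2019: gap = -2.7 × (5.26 - 3.84) = -3.834%, loss ≈ 20858 × 3.834/100 ≈ 800.
Year 2020: gap = -2.7 × (6.81 - 3.84) = -8.019%, loss ≈ 20858 × 8.019/100 ≈ 1673.
Year 2021: gap = -2.7 × (8.69 - 3.84) = -13.095%, loss ≈ 20858 × 13.095/100 ≈ 2731.
Year 2022: gap = -2.7 × (4.77 - 3.84) = -2.511%, loss ≈ 20858 × 2.511/100 ≈ 524.
Year 2023: gap = -2.7 × (7.57 - 3.84) = -10.071%, loss ≈ 20858 × 10.071/100 ≈ 2101.
Total lost output = 800 + 1673 + 2731 + 524 + 2101 = 7829 billion.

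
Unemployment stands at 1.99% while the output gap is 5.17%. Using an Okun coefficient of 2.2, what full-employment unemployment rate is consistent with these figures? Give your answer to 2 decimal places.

From Okun's law, u - u* = -(output gap)/β = -(5.17)/2.2 = -2.35 points.
So u* = 1.99 + 2.35 = 4.34%.

4.34%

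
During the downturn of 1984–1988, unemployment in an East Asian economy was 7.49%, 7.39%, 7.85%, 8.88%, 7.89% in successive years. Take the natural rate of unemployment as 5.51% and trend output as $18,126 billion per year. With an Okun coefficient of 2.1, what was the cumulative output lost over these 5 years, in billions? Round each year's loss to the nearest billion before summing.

Year 1984: gap = -2.1 × (7.49 - 5.51) = -4.158%, loss ≈ 18126 × 4.158/100 ≈ 754.
Year 1985: gap = -2.1 × (7.39 - 5.51) = -3.948%, loss ≈ 18126 × 3.948/100 ≈ 716.
Year 1986: gap = -2.1 × (7.85 - 5.51) = -4.914%, loss ≈ 18126 × 4.914/100 ≈ 891.
Year 1987: gap = -2.1 × (8.88 - 5.51) = -7.077%, loss ≈ 18126 × 7.077/100 ≈ 1283.
Year 1988: gap = -2.1 × (7.89 - 5.51) = -4.998%, loss ≈ 18126 × 4.998/100 ≈ 906.
Total lost output = 754 + 716 + 891 + 1283 + 906 = 4550 billion.

$4,550 billion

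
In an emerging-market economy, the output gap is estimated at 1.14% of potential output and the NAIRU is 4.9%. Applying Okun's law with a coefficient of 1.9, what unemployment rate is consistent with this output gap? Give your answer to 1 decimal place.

From Okun's law, u - u* = -(output gap)/β = -(1.14)/1.9 = -0.6 points.
So u = 4.9 - 0.6 = 4.3%.

4.3%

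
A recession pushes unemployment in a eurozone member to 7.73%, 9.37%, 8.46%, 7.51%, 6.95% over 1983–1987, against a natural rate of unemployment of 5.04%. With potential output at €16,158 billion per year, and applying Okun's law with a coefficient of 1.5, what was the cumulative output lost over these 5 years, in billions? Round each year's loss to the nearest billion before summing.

Year 1983: gap = -1.5 × (7.73 - 5.04) = -4.035%, loss ≈ 16158 × 4.035/100 ≈ 652.
Year 1984: gap = -1.5 × (9.37 - 5.04) = -6.495%, loss ≈ 16158 × 6.495/100 ≈ 1049.
Year 1985: gap = -1.5 × (8.46 - 5.04) = -5.13%, loss ≈ 16158 × 5.13/100 ≈ 829.
Year 1986: gap = -1.5 × (7.51 - 5.04) = -3.705%, loss ≈ 16158 × 3.705/100 ≈ 599.
Year 1987: gap = -1.5 × (6.95 - 5.04) = -2.865%, loss ≈ 16158 × 2.865/100 ≈ 463.
Total lost output = 652 + 1049 + 829 + 599 + 463 = 3592 billion.

€3,592 billion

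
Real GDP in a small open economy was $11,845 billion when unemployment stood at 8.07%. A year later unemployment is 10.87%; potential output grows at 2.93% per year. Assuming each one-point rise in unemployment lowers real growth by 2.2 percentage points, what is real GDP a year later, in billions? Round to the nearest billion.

$11,462 billion

Δu = 10.87 - 8.07 = 2.8 points.
Okun's law (growth form): g_Y = g_Y* - β × Δu = 2.93 - 2.2 × (2.80) = 2.93 - 6.16 = -3.23%.
Real GDP in the next year = 11845 × (1 - 3.23/100) = 11845 × 0.9677 ≈ 11462 billion.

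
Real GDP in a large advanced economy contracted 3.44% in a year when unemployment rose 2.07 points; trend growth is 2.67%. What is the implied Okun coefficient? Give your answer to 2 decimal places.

Growth form: g_Y = g_Y* - β × Δu, so β = (g_Y* - g_Y)/Δu.
β = (2.67 + 3.44)/2.07 = 6.11/2.07 = 2.95.

β ≈ 2.95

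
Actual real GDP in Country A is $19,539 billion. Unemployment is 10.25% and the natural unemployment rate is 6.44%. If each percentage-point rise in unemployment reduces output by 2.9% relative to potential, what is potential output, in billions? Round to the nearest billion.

$21,966 billion

Unemployment gap = 10.25 - 6.44 = 3.81 points, so output gap = -2.9 × 3.81 = -11.049%.
Since Y = Y* × (1 + gap/100), Y* = 19539/0.88951 ≈ 21966 billion.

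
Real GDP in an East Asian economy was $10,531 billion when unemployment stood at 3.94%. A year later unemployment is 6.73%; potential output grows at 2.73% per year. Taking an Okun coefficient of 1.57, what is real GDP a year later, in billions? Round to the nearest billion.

Δu = 6.73 - 3.94 = 2.79 points.
Okun's law (growth form): g_Y = g_Y* - β × Δu = 2.73 - 1.57 × (2.79) = 2.73 - 4.3803 = -1.6503%.
Real GDP in the next year = 10531 × (1 - 1.6503/100) = 10531 × 0.983497 ≈ 10357 billion.

$10,357 billion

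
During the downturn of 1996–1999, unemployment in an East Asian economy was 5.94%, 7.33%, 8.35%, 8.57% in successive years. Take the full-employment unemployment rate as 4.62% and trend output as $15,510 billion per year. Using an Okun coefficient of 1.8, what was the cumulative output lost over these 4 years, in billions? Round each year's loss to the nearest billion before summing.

$3,270 billion

Year 1996: gap = -1.8 × (5.94 - 4.62) = -2.376%, loss ≈ 15510 × 2.376/100 ≈ 369.
Year 1997: gap = -1.8 × (7.33 - 4.62) = -4.878%, loss ≈ 15510 × 4.878/100 ≈ 757.
Year 1998: gap = -1.8 × (8.35 - 4.62) = -6.714%, loss ≈ 15510 × 6.714/100 ≈ 1041.
Year 1999: gap = -1.8 × (8.57 - 4.62) = -7.11%, loss ≈ 15510 × 7.11/100 ≈ 1103.
Total lost output = 369 + 757 + 1041 + 1103 = 3270 billion.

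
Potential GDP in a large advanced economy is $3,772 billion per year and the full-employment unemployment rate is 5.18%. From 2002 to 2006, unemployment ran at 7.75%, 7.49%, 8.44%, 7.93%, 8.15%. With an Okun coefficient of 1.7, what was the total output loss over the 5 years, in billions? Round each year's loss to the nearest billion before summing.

Year 2002: gap = -1.7 × (7.75 - 5.18) = -4.369%, loss ≈ 3772 × 4.369/100 ≈ 165.
Year 2003: gap = -1.7 × (7.49 - 5.18) = -3.927%, loss ≈ 3772 × 3.927/100 ≈ 148.
Year 2004: gap = -1.7 × (8.44 - 5.18) = -5.542%, loss ≈ 3772 × 5.542/100 ≈ 209.
Year 2005: gap = -1.7 × (7.93 - 5.18) = -4.675%, loss ≈ 3772 × 4.675/100 ≈ 176.
Year 2006: gap = -1.7 × (8.15 - 5.18) = -5.049%, loss ≈ 3772 × 5.049/100 ≈ 190.
Total lost output = 165 + 148 + 209 + 176 + 190 = 888 billion.

$888 billion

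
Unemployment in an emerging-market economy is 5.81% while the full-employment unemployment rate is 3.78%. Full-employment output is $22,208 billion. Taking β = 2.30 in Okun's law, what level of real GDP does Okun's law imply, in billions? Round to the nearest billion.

Unemployment gap = 5.81 - 3.78 = 2.03 points, so the output gap is -2.3 × 2.03 = -4.669%.
Actual GDP = 22208 × (1 - 4.669/100) = 22208 × 0.95331 ≈ 21171 billion.

$21,171 billion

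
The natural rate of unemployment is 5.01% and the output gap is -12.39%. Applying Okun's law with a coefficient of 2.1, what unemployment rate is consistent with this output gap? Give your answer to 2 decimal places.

From Okun's law, u - u* = -(output gap)/β = -(-12.39)/2.1 = 5.9 points.
So u = 5.01 + 5.9 = 10.91%.

10.91%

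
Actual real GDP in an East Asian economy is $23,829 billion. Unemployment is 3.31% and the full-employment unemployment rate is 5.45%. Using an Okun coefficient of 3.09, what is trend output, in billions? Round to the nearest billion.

Unemployment gap = 3.31 - 5.45 = -2.14 points, so output gap = -3.09 × (-2.14) = 6.6126%.
Since Y = Y* × (1 + gap/100), Y* = 23829/1.066126 ≈ 22351 billion.

$22,351 billion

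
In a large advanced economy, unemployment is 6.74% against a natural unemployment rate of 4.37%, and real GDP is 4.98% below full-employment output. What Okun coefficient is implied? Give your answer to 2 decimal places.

Okun's law: output gap = -β × (u - u*).
-4.98 = -β × (6.74 - 4.37) = -β × 2.37, so β = 4.98/2.37 = 2.10.

β ≈ 2.10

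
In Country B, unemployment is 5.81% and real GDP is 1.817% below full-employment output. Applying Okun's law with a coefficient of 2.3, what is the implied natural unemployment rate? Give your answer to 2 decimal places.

5.02%

From Okun's law, u - u* = -(output gap)/β = -(-1.817)/2.3 = 0.79 points.
So u* = 5.81 - 0.79 = 5.02%.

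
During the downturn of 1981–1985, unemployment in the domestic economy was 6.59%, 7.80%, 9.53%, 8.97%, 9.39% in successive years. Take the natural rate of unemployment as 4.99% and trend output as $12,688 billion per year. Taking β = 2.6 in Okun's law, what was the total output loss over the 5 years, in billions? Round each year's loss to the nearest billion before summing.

$5,718 billion

Year 1981: gap = -2.6 × (6.59 - 4.99) = -4.16%, loss ≈ 12688 × 4.16/100 ≈ 528.
Year 1982: gap = -2.6 × (7.8 - 4.99) = -7.306%, loss ≈ 12688 × 7.306/100 ≈ 927.
Year 1983: gap = -2.6 × (9.53 - 4.99) = -11.804%, loss ≈ 12688 × 11.804/100 ≈ 1498.
Year 1984: gap = -2.6 × (8.97 - 4.99) = -10.348%, loss ≈ 12688 × 10.348/100 ≈ 1313.
Year 1985: gap = -2.6 × (9.39 - 4.99) = -11.44%, loss ≈ 12688 × 11.44/100 ≈ 1452.
Total lost output = 528 + 927 + 1498 + 1313 + 1452 = 5718 billion.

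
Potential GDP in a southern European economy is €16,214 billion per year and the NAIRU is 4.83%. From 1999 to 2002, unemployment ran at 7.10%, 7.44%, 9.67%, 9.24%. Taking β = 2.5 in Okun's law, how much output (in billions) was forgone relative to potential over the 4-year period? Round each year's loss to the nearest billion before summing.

€5,728 billion

Year 1999: gap = -2.5 × (7.1 - 4.83) = -5.675%, loss ≈ 16214 × 5.675/100 ≈ 920.
Year 2000: gap = -2.5 × (7.44 - 4.83) = -6.525%, loss ≈ 16214 × 6.525/100 ≈ 1058.
Year 2001: gap = -2.5 × (9.67 - 4.83) = -12.1%, loss ≈ 16214 × 12.1/100 ≈ 1962.
Year 2002: gap = -2.5 × (9.24 - 4.83) = -11.025%, loss ≈ 16214 × 11.025/100 ≈ 1788.
Total lost output = 920 + 1058 + 1962 + 1788 = 5728 billion.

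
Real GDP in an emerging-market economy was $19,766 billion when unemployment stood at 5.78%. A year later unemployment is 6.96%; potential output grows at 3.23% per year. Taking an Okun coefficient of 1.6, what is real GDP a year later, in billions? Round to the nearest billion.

$20,031 billion

Δu = 6.96 - 5.78 = 1.18 points.
Okun's law (growth form): g_Y = g_Y* - β × Δu = 3.23 - 1.6 × (1.18) = 3.23 - 1.888 = 1.342%.
Real GDP in the next year = 19766 × (1 + 1.342/100) = 19766 × 1.01342 ≈ 20031 billion.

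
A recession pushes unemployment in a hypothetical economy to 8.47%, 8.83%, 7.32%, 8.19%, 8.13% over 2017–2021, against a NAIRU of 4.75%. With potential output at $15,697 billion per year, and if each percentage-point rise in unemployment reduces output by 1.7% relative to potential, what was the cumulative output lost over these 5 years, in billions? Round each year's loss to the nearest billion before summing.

$4,588 billion

Year 2017: gap = -1.7 × (8.47 - 4.75) = -6.324%, loss ≈ 15697 × 6.324/100 ≈ 993.
Year 2018: gap = -1.7 × (8.83 - 4.75) = -6.936%, loss ≈ 15697 × 6.936/100 ≈ 1089.
Year 2019: gap = -1.7 × (7.32 - 4.75) = -4.369%, loss ≈ 15697 × 4.369/100 ≈ 686.
Year 2020: gap = -1.7 × (8.19 - 4.75) = -5.848%, loss ≈ 15697 × 5.848/100 ≈ 918.
Year 2021: gap = -1.7 × (8.13 - 4.75) = -5.746%, loss ≈ 15697 × 5.746/100 ≈ 902.
Total lost output = 993 + 1089 + 686 + 918 + 902 = 4588 billion.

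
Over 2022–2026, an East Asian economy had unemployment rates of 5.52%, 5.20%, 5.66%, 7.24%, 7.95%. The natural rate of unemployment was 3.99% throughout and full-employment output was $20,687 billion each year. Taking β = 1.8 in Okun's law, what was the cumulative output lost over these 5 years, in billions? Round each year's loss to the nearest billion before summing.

Year 2022: gap = -1.8 × (5.52 - 3.99) = -2.754%, loss ≈ 20687 × 2.754/100 ≈ 570.
Year 2023: gap = -1.8 × (5.2 - 3.99) = -2.178%, loss ≈ 20687 × 2.178/100 ≈ 451.
Year 2024: gap = -1.8 × (5.66 - 3.99) = -3.006%, loss ≈ 20687 × 3.006/100 ≈ 622.
Year 2025: gap = -1.8 × (7.24 - 3.99) = -5.85%, loss ≈ 20687 × 5.85/100 ≈ 1210.
Year 2026: gap = -1.8 × (7.95 - 3.99) = -7.128%, loss ≈ 20687 × 7.128/100 ≈ 1475.
Total lost output = 570 + 451 + 622 + 1210 + 1475 = 4328 billion.

$4,328 billion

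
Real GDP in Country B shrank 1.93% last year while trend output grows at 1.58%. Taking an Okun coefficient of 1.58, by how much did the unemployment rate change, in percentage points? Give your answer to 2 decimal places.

2.22 percentage points

Growth-rate Okun's law: g_Y = g_Y* - β × Δu, so Δu = (g_Y* - g_Y)/β.
Δu = (1.58 + 1.93)/1.58 = 3.51/1.58 = 2.22 percentage points.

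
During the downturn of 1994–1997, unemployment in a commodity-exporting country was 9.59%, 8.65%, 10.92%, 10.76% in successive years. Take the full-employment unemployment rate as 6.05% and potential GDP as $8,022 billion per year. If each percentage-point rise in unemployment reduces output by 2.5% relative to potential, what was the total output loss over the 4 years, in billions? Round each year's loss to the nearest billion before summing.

$3,153 billion

Year 1994: gap = -2.5 × (9.59 - 6.05) = -8.85%, loss ≈ 8022 × 8.85/100 ≈ 710.
Year 1995: gap = -2.5 × (8.65 - 6.05) = -6.5%, loss ≈ 8022 × 6.5/100 ≈ 521.
Year 1996: gap = -2.5 × (10.92 - 6.05) = -12.175%, loss ≈ 8022 × 12.175/100 ≈ 977.
Year 1997: gap = -2.5 × (10.76 - 6.05) = -11.775%, loss ≈ 8022 × 11.775/100 ≈ 945.
Total lost output = 710 + 521 + 977 + 945 = 3153 billion.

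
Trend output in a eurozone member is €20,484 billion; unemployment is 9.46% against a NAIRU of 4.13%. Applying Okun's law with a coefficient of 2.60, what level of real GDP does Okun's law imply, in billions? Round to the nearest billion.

€17,645 billion

Unemployment gap = 9.46 - 4.13 = 5.33 points, so the output gap is -2.6 × 5.33 = -13.858%.
Actual GDP = 20484 × (1 - 13.858/100) = 20484 × 0.86142 ≈ 17645 billion.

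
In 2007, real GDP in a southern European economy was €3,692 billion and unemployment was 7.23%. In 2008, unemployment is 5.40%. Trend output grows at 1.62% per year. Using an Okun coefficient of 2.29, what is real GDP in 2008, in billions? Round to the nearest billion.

€3,907 billion

Δu = 5.4 - 7.23 = -1.83 points.
Okun's law (growth form): g_Y = g_Y* - β × Δu = 1.62 - 2.29 × (-1.83) = 1.62 + 4.1907 = 5.8107%.
Real GDP in the next year = 3692 × (1 + 5.8107/100) = 3692 × 1.058107 ≈ 3907 billion.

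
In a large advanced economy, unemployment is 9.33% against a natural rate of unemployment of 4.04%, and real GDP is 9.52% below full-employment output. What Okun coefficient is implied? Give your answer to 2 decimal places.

Okun's law: output gap = -β × (u - u*).
-9.52 = -β × (9.33 - 4.04) = -β × 5.29, so β = 9.52/5.29 = 1.80.

β ≈ 1.80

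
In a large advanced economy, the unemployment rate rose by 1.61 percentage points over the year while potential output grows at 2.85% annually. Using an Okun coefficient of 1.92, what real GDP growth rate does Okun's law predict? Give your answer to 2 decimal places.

-0.24%

Growth-rate Okun's law: g_Y = g_Y* - β × Δu.
g_Y = 2.85 - 1.92 × (1.61) = 2.85 - 3.0912 = -0.2412%, i.e. -0.24% to 2 d.p.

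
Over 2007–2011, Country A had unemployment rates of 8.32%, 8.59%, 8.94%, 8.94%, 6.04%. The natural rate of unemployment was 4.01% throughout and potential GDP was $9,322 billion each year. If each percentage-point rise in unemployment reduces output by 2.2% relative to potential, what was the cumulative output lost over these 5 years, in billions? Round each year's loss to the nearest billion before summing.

Year 2007: gap = -2.2 × (8.32 - 4.01) = -9.482%, loss ≈ 9322 × 9.482/100 ≈ 884.
Year 2008: gap = -2.2 × (8.59 - 4.01) = -10.076%, loss ≈ 9322 × 10.076/100 ≈ 939.
Year 2009: gap = -2.2 × (8.94 - 4.01) = -10.846%, loss ≈ 9322 × 10.846/100 ≈ 1011.
Year 2010: gap = -2.2 × (8.94 - 4.01) = -10.846%, loss ≈ 9322 × 10.846/100 ≈ 1011.
Year 2011: gap = -2.2 × (6.04 - 4.01) = -4.466%, loss ≈ 9322 × 4.466/100 ≈ 416.
Total lost output = 884 + 939 + 1011 + 1011 + 416 = 4261 billion.

$4,261 billion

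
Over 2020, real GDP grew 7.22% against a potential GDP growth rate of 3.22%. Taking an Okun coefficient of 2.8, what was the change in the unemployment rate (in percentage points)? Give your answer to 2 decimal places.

-1.43 percentage points

Growth-rate Okun's law: g_Y = g_Y* - β × Δu, so Δu = (g_Y* - g_Y)/β.
Δu = (3.22 - 7.22)/2.8 = -4/2.8 = -1.43 percentage points.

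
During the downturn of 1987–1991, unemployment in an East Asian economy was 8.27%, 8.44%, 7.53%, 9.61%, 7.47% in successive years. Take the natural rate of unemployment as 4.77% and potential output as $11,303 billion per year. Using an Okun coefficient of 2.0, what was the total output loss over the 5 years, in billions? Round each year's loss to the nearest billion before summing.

Year 1987: gap = -2.0 × (8.27 - 4.77) = -7%, loss ≈ 11303 × 7/100 ≈ 791.
Year 1988: gap = -2.0 × (8.44 - 4.77) = -7.34%, loss ≈ 11303 × 7.34/100 ≈ 830.
Year 1989: gap = -2.0 × (7.53 - 4.77) = -5.52%, loss ≈ 11303 × 5.52/100 ≈ 624.
Year 1990: gap = -2.0 × (9.61 - 4.77) = -9.68%, loss ≈ 11303 × 9.68/100 ≈ 1094.
Year 1991: gap = -2.0 × (7.47 - 4.77) = -5.4%, loss ≈ 11303 × 5.4/100 ≈ 610.
Total lost output = 791 + 830 + 624 + 1094 + 610 = 3949 billion.

$3,949 billion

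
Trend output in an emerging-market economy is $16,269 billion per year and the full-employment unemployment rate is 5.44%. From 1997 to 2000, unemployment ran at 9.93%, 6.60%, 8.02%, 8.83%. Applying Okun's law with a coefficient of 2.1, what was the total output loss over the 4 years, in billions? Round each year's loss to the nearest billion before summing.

Year 1997: gap = -2.1 × (9.93 - 5.44) = -9.429%, loss ≈ 16269 × 9.429/100 ≈ 1534.
Year 1998: gap = -2.1 × (6.6 - 5.44) = -2.436%, loss ≈ 16269 × 2.436/100 ≈ 396.
Year 1999: gap = -2.1 × (8.02 - 5.44) = -5.418%, loss ≈ 16269 × 5.418/100 ≈ 881.
Year 2000: gap = -2.1 × (8.83 - 5.44) = -7.119%, loss ≈ 16269 × 7.119/100 ≈ 1158.
Total lost output = 1534 + 396 + 881 + 1158 = 3969 billion.

$3,969 billion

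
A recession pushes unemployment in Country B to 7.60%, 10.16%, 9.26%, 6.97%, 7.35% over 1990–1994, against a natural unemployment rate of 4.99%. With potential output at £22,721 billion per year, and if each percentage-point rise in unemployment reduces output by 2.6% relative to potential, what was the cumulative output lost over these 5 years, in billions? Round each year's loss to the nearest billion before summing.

£9,682 billion

Year 1990: gap = -2.6 × (7.6 - 4.99) = -6.786%, loss ≈ 22721 × 6.786/100 ≈ 1542.
Year 1991: gap = -2.6 × (10.16 - 4.99) = -13.442%, loss ≈ 22721 × 13.442/100 ≈ 3054.
Year 1992: gap = -2.6 × (9.26 - 4.99) = -11.102%, loss ≈ 22721 × 11.102/100 ≈ 2522.
Year 1993: gap = -2.6 × (6.97 - 4.99) = -5.148%, loss ≈ 22721 × 5.148/100 ≈ 1170.
Year 1994: gap = -2.6 × (7.35 - 4.99) = -6.136%, loss ≈ 22721 × 6.136/100 ≈ 1394.
Total lost output = 1542 + 3054 + 2522 + 1170 + 1394 = 9682 billion.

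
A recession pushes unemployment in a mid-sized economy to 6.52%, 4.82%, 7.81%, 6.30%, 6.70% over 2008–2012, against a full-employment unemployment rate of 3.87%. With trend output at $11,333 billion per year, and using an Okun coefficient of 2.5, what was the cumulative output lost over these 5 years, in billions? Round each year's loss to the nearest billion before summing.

$3,626 billion

Year 2008: gap = -2.5 × (6.52 - 3.87) = -6.625%, loss ≈ 11333 × 6.625/100 ≈ 751.
Year 2009: gap = -2.5 × (4.82 - 3.87) = -2.375%, loss ≈ 11333 × 2.375/100 ≈ 269.
Year 2010: gap = -2.5 × (7.81 - 3.87) = -9.85%, loss ≈ 11333 × 9.85/100 ≈ 1116.
Year 2011: gap = -2.5 × (6.3 - 3.87) = -6.075%, loss ≈ 11333 × 6.075/100 ≈ 688.
Year 2012: gap = -2.5 × (6.7 - 3.87) = -7.075%, loss ≈ 11333 × 7.075/100 ≈ 802.
Total lost output = 751 + 269 + 1116 + 688 + 802 = 3626 billion.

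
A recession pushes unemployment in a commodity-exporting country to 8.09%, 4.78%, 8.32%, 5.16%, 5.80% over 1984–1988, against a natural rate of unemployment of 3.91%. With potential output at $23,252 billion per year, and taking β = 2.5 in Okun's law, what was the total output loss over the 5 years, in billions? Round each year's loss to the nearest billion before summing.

Year 1984: gap = -2.5 × (8.09 - 3.91) = -10.45%, loss ≈ 23252 × 10.45/100 ≈ 2430.
Year 1985: gap = -2.5 × (4.78 - 3.91) = -2.175%, loss ≈ 23252 × 2.175/100 ≈ 506.
Year 1986: gap = -2.5 × (8.32 - 3.91) = -11.025%, loss ≈ 23252 × 11.025/100 ≈ 2564.
Year 1987: gap = -2.5 × (5.16 - 3.91) = -3.125%, loss ≈ 23252 × 3.125/100 ≈ 727.
Year 1988: gap = -2.5 × (5.8 - 3.91) = -4.725%, loss ≈ 23252 × 4.725/100 ≈ 1099.
Total lost output = 2430 + 506 + 2564 + 727 + 1099 = 7326 billion.

$7,326 billion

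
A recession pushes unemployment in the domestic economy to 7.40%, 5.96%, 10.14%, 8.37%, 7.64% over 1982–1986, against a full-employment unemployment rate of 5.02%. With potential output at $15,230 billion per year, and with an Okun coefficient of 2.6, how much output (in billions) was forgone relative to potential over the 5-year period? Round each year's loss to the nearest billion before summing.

$5,705 billion

Year 1982: gap = -2.6 × (7.4 - 5.02) = -6.188%, loss ≈ 15230 × 6.188/100 ≈ 942.
Year 1983: gap = -2.6 × (5.96 - 5.02) = -2.444%, loss ≈ 15230 × 2.444/100 ≈ 372.
Year 1984: gap = -2.6 × (10.14 - 5.02) = -13.312%, loss ≈ 15230 × 13.312/100 ≈ 2027.
Year 1985: gap = -2.6 × (8.37 - 5.02) = -8.71%, loss ≈ 15230 × 8.71/100 ≈ 1327.
Year 1986: gap = -2.6 × (7.64 - 5.02) = -6.812%, loss ≈ 15230 × 6.812/100 ≈ 1037.
Total lost output = 942 + 372 + 2027 + 1327 + 1037 = 5705 billion.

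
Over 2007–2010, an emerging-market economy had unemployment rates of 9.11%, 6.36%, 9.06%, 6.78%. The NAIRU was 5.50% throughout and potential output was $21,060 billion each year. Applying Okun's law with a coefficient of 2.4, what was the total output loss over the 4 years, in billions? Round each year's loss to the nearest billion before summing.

Year 2007: gap = -2.4 × (9.11 - 5.5) = -8.664%, loss ≈ 21060 × 8.664/100 ≈ 1825.
Year 2008: gap = -2.4 × (6.36 - 5.5) = -2.064%, loss ≈ 21060 × 2.064/100 ≈ 435.
Year 2009: gap = -2.4 × (9.06 - 5.5) = -8.544%, loss ≈ 21060 × 8.544/100 ≈ 1799.
Year 2010: gap = -2.4 × (6.78 - 5.5) = -3.072%, loss ≈ 21060 × 3.072/100 ≈ 647.
Total lost output = 1825 + 435 + 1799 + 647 = 4706 billion.

$4,706 billion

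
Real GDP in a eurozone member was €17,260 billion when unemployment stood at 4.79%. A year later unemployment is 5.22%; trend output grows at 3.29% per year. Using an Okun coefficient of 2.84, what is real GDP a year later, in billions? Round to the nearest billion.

€17,617 billion

Δu = 5.22 - 4.79 = 0.43 points.
Okun's law (growth form): g_Y = g_Y* - β × Δu = 3.29 - 2.84 × (0.43) = 3.29 - 1.2212 = 2.0688%.
Real GDP in the next year = 17260 × (1 + 2.0688/100) = 17260 × 1.020688 ≈ 17617 billion.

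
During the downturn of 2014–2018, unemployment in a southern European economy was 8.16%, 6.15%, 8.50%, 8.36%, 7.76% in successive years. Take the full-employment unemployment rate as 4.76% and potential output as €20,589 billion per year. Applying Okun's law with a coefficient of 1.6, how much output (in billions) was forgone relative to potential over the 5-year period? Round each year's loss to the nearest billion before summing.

Year 2014: gap = -1.6 × (8.16 - 4.76) = -5.44%, loss ≈ 20589 × 5.44/100 ≈ 1120.
Year 2015: gap = -1.6 × (6.15 - 4.76) = -2.224%, loss ≈ 20589 × 2.224/100 ≈ 458.
Year 2016: gap = -1.6 × (8.5 - 4.76) = -5.984%, loss ≈ 20589 × 5.984/100 ≈ 1232.
Year 2017: gap = -1.6 × (8.36 - 4.76) = -5.76%, loss ≈ 20589 × 5.76/100 ≈ 1186.
Year 2018: gap = -1.6 × (7.76 - 4.76) = -4.8%, loss ≈ 20589 × 4.8/100 ≈ 988.
Total lost output = 1120 + 458 + 1232 + 1186 + 988 = 4984 billion.

€4,984 billion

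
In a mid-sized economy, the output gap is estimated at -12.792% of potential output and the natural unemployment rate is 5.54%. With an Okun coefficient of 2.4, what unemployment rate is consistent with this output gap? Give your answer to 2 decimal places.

10.87%

From Okun's law, u - u* = -(output gap)/β = -(-12.792)/2.4 = 5.33 points.
So u = 5.54 + 5.33 = 10.87%.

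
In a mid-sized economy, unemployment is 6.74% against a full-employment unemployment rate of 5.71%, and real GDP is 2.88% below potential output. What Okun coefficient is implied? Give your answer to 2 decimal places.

Okun's law: output gap = -β × (u - u*).
-2.88 = -β × (6.74 - 5.71) = -β × 1.03, so β = 2.88/1.03 = 2.80.

β ≈ 2.80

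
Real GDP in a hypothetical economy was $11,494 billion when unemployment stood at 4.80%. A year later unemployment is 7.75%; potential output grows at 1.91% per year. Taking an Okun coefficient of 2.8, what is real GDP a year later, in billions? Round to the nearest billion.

Δu = 7.75 - 4.8 = 2.95 points.
Okun's law (growth form): g_Y = g_Y* - β × Δu = 1.91 - 2.8 × (2.95) = 1.91 - 8.26 = -6.35%.
Real GDP in the next year = 11494 × (1 - 6.35/100) = 11494 × 0.9365 ≈ 10764 billion.

$10,764 billion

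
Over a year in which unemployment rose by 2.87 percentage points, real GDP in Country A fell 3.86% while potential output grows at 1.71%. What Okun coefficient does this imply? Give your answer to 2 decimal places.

Growth form: g_Y = g_Y* - β × Δu, so β = (g_Y* - g_Y)/Δu.
β = (1.71 + 3.86)/2.87 = 5.57/2.87 = 1.94.

β ≈ 1.94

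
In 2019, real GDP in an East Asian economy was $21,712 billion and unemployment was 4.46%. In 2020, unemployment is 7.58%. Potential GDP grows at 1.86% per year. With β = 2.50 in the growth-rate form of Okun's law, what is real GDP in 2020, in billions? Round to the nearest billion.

Δu = 7.58 - 4.46 = 3.12 points.
Okun's law (growth form): g_Y = g_Y* - β × Δu = 1.86 - 2.50 × (3.12) = 1.86 - 7.8 = -5.94%.
Real GDP in the next year = 21712 × (1 - 5.94/100) = 21712 × 0.9406 ≈ 20422 billion.

$20,422 billion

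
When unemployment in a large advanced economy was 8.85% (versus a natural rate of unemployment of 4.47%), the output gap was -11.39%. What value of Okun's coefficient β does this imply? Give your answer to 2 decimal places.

β ≈ 2.60

Okun's law: output gap = -β × (u - u*).
-11.39 = -β × (8.85 - 4.47) = -β × 4.38, so β = 11.39/4.38 = 2.60.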